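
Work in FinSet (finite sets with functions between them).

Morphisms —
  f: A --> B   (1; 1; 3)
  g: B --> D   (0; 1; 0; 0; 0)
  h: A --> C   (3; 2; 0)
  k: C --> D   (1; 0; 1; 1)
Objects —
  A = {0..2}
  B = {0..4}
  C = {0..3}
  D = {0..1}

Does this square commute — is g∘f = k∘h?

Answer: DOES NOT COMMUTE

Work:
Path 1 = f;g:
  0 f-->1 g-->1
  1 f-->1 g-->1
  2 f-->3 g-->0
  result₁ = (1; 1; 0)
Path 2 = h;k:
  0 h-->3 k-->1
  1 h-->2 k-->1
  2 h-->0 k-->1
  result₂ = (1; 1; 1)
Equal? differ; not commutative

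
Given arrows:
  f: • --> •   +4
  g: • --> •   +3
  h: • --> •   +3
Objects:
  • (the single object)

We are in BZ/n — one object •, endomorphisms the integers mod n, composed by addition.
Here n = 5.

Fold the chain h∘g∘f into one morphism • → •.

  0 +4≡4 +3≡2 +3≡0  (mod 5)
composite: +0

Answer: +0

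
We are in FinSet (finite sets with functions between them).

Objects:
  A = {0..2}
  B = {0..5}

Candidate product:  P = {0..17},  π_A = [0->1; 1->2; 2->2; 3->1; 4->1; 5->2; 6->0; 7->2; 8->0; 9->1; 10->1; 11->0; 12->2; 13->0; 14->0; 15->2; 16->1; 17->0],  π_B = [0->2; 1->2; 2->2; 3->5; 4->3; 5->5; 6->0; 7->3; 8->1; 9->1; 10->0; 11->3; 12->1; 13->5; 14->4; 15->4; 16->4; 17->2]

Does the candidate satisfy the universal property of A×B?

|A|·|B| = 3·6 = 18;  |P| = 18
Check the pairing map k ↦ (π_A(k), π_B(k)):
  0 -> (1,2)
  1 -> (2,2)
  2 -> (2,2)  ✗ repeats pair of k=1
  3 -> (1,5)
  4 -> (1,3)
  5 -> (2,5)
  6 -> (0,0)
  7 -> (2,3)
  8 -> (0,1)
  9 -> (1,1)
  10 -> (1,0)
  11 -> (0,3)
  12 -> (2,1)
  13 -> (0,5)
  14 -> (0,4)
  15 -> (2,4)
  16 -> (1,4)
  17 -> (0,2)
distinct pairs in image: 17 / 18 needed
  → (2,2) hit at k=1 and k=2

Answer: NOT A VALID PRODUCT — duplicate pair at indices 1,2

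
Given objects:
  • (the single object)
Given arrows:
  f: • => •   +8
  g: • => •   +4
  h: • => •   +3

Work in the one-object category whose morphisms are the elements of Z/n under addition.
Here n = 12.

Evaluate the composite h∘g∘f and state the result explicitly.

  0 +8≡8 +4≡0 +3≡3  (mod 12)
result: +3

Answer: +3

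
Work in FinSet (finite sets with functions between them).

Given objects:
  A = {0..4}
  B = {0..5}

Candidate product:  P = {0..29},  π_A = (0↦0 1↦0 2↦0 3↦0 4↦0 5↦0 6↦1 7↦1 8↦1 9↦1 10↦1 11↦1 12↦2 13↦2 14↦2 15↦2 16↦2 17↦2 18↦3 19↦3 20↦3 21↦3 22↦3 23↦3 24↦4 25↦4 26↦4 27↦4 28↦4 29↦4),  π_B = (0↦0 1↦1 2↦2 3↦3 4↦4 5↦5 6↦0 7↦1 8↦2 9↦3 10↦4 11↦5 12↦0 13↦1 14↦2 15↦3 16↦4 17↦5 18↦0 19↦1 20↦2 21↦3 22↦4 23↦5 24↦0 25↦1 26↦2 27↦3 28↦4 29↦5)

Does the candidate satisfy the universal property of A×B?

|A|·|B| = 5·6 = 30;  |P| = 30
Check the pairing map k ↦ (π_A(k), π_B(k)):
  0 ↦ (0,0)
  1 ↦ (0,1)
  2 ↦ (0,2)
  3 ↦ (0,3)
  4 ↦ (0,4)
  5 ↦ (0,5)
  6 ↦ (1,0)
  7 ↦ (1,1)
  8 ↦ (1,2)
  9 ↦ (1,3)
  10 ↦ (1,4)
  11 ↦ (1,5)
  12 ↦ (2,0)
  13 ↦ (2,1)
  14 ↦ (2,2)
  15 ↦ (2,3)
  16 ↦ (2,4)
  17 ↦ (2,5)
  18 ↦ (3,0)
  19 ↦ (3,1)
  20 ↦ (3,2)
  21 ↦ (3,3)
  22 ↦ (3,4)
  23 ↦ (3,5)
  24 ↦ (4,0)
  25 ↦ (4,1)
  26 ↦ (4,2)
  27 ↦ (4,3)
  28 ↦ (4,4)
  29 ↦ (4,5)
distinct pairs in image: 30 / 30 needed
  → bijection onto A×B; projections well-typed.

Answer: VALID PRODUCT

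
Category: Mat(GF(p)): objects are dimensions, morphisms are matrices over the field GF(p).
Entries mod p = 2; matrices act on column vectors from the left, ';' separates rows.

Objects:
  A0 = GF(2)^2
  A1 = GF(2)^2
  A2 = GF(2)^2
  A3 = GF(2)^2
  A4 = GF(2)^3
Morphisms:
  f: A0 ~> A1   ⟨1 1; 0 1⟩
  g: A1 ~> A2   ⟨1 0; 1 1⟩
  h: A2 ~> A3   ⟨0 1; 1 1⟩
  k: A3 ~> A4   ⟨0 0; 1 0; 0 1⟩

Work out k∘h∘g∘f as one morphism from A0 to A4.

  e0=[1,0] f~>[1,0] g~>[1,1] h~>[1,0] k~>[0,1,0]
  e1=[0,1] f~>[1,1] g~>[1,0] h~>[0,1] k~>[0,0,1]
⟦path⟧: ⟨0 0; 1 0; 0 1⟩

Answer: ⟨0 0; 1 0; 0 1⟩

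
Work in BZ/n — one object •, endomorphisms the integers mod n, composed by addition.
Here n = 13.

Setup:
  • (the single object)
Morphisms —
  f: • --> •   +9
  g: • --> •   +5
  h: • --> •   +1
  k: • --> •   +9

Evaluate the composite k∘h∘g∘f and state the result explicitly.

  0 +9≡9 +5≡1 +1≡2 +9≡11  (mod 13)
composite: +11

Answer: +11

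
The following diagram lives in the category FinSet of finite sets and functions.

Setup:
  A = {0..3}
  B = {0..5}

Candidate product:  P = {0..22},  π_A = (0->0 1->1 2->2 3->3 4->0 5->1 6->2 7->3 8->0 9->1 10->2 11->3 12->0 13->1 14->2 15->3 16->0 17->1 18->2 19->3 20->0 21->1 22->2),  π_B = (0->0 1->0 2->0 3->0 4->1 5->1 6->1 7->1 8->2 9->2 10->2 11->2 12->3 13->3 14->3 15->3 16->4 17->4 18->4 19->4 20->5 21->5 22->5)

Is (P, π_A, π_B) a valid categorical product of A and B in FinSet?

|A|·|B| = 4·6 = 24;  |P| = 23
  → cardinalities differ; no bijection possible.

Answer: NOT A VALID PRODUCT — |P|=23 ≠ |A|·|B|=24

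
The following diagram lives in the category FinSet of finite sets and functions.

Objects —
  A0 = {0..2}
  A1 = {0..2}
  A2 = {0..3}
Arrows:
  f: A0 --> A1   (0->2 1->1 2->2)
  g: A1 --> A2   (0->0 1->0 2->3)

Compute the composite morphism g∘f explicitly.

Answer: (0->3 1->0 2->3)

Work:
  0 f-->2 g-->3
  1 f-->1 g-->0
  2 f-->2 g-->3
⟦path⟧: (0->3 1->0 2->3)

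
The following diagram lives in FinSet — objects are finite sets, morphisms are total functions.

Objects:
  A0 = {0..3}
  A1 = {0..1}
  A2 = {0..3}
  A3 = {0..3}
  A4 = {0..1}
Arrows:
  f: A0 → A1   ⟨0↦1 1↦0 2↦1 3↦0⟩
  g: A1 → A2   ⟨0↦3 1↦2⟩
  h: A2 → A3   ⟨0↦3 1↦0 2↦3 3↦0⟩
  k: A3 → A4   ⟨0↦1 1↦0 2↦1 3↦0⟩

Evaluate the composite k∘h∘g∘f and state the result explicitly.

Answer: ⟨0↦0 1↦1 2↦0 3↦1⟩

Trace:
  0 f→1 g→2 h→3 k→0
  1 f→0 g→3 h→0 k→1
  2 f→1 g→2 h→3 k→0
  3 f→0 g→3 h→0 k→1
composite: ⟨0↦0 1↦1 2↦0 3↦1⟩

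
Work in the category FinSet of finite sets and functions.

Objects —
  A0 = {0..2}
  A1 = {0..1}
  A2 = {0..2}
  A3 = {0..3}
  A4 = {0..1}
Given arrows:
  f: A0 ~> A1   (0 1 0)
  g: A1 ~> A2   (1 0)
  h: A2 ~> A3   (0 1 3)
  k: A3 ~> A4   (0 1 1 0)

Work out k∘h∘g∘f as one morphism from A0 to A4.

  0 f~>0 g~>1 h~>1 k~>1
  1 f~>1 g~>0 h~>0 k~>0
  2 f~>0 g~>1 h~>1 k~>1
result: (1 0 1)

Answer: (1 0 1)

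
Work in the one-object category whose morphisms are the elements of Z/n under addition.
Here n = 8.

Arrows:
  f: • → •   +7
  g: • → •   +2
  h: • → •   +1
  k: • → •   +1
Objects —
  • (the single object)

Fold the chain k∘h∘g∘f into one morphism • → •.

  0 +7≡7 +2≡1 +1≡2 +1≡3  (mod 8)
⟦path⟧: +3

Answer: +3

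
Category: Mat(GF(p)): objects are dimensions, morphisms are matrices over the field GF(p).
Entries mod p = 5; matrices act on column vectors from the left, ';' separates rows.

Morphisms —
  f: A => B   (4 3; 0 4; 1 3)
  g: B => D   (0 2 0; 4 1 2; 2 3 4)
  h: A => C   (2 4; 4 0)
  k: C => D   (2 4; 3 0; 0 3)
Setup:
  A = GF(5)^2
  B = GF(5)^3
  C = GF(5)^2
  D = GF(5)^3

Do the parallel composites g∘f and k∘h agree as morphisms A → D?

Along f;g (path 1):
  e0=(1,0) f=>(4,0,1) g=>(0,3,2)
  e1=(0,1) f=>(3,4,3) g=>(3,2,0)
  ⟦path⟧₁ = (0 3; 3 2; 2 0)
Along h;k (path 2):
  e0=(1,0) h=>(2,4) k=>(0,1,2)
  e1=(0,1) h=>(4,0) k=>(3,2,0)
  ⟦path⟧₂ = (0 3; 1 2; 2 0)
Equal? distinct morphisms ✗

Answer: DOES NOT COMMUTE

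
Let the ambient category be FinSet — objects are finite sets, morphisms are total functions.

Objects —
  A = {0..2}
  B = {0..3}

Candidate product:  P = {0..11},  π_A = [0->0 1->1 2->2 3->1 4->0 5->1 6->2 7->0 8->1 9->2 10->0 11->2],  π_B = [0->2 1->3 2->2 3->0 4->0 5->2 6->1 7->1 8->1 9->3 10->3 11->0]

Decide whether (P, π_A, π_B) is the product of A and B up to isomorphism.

|A|·|B| = 3·4 = 12;  |P| = 12
Check the pairing map k ↦ (π_A(k), π_B(k)):
  0 -> (0,2)
  1 -> (1,3)
  2 -> (2,2)
  3 -> (1,0)
  4 -> (0,0)
  5 -> (1,2)
  6 -> (2,1)
  7 -> (0,1)
  8 -> (1,1)
  9 -> (2,3)
  10 -> (0,3)
  11 -> (2,0)
distinct pairs in image: 12 / 12 needed
  → bijection onto A×B; projections well-typed.

Answer: VALID PRODUCT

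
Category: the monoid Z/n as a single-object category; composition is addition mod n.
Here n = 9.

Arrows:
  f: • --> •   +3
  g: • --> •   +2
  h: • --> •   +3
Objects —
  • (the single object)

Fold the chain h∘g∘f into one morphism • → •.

Answer: +8

Derivation:
  0 +3≡3 +2≡5 +3≡8  (mod 9)
composite: +8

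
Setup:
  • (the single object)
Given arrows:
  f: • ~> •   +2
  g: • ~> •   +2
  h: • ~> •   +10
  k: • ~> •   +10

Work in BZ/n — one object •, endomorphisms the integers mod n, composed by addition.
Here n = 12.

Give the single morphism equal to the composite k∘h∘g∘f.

  0 +2≡2 +2≡4 +10≡2 +10≡0  (mod 12)
⟦path⟧: +0

Answer: +0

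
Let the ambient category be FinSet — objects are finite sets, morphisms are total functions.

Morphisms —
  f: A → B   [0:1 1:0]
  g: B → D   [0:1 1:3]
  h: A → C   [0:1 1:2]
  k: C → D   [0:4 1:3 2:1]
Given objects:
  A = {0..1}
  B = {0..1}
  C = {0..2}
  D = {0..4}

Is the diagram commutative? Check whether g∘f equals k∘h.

Answer: COMMUTES

Derivation:
Path 1 = f;g:
  0 f→1 g→3
  1 f→0 g→1
  composite₁ = [0:3 1:1]
Path 2 = h;k:
  0 h→1 k→3
  1 h→2 k→1
  composite₂ = [0:3 1:1]
Equal? same morphism ✓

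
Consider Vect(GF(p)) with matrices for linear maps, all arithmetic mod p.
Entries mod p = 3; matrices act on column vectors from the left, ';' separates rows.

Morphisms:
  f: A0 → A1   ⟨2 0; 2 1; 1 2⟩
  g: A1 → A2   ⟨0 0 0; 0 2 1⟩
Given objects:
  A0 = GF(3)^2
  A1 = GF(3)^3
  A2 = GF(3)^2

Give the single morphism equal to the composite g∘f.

  e0=(1,0) f→(2,2,1) g→(0,2)
  e1=(0,1) f→(0,1,2) g→(0,1)
composite: ⟨0 0; 2 1⟩

Answer: ⟨0 0; 2 1⟩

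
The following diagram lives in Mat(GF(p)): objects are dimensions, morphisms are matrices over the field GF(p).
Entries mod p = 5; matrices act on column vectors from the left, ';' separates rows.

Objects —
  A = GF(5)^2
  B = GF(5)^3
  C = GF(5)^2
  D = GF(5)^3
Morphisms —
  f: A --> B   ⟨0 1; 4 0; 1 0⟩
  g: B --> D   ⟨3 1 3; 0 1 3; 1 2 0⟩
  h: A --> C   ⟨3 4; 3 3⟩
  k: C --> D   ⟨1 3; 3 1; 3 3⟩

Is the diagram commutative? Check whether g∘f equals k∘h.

1) trace f;g:
  e0=[1,0] f-->[0,4,1] g-->[2,2,3]
  e1=[0,1] f-->[1,0,0] g-->[3,0,1]
  ⟦path⟧₁ = ⟨2 3; 2 0; 3 1⟩
2) trace h;k:
  e0=[1,0] h-->[3,3] k-->[2,2,3]
  e1=[0,1] h-->[4,3] k-->[3,0,1]
  ⟦path⟧₂ = ⟨2 3; 2 0; 3 1⟩
Equal? same morphism ✓

Answer: COMMUTES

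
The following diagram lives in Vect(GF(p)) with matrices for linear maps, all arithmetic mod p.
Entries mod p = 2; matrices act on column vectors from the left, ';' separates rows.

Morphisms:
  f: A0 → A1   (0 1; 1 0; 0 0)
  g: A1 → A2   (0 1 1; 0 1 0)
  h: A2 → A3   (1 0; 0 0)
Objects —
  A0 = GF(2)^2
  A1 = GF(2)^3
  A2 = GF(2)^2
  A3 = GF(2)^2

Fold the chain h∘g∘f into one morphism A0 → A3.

Answer: (1 0; 0 0)

Trace:
  e0=(1,0) f→(0,1,0) g→(1,1) h→(1,0)
  e1=(0,1) f→(1,0,0) g→(0,0) h→(0,0)
⟦path⟧: (1 0; 0 0)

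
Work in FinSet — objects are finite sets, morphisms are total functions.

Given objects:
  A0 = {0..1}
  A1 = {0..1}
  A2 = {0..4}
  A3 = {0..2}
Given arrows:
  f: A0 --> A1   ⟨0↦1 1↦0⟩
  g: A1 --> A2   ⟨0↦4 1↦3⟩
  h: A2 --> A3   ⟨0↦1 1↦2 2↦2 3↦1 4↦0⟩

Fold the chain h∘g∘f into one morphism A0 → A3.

  0 f-->1 g-->3 h-->1
  1 f-->0 g-->4 h-->0
⟦path⟧: ⟨0↦1 1↦0⟩

Answer: ⟨0↦1 1↦0⟩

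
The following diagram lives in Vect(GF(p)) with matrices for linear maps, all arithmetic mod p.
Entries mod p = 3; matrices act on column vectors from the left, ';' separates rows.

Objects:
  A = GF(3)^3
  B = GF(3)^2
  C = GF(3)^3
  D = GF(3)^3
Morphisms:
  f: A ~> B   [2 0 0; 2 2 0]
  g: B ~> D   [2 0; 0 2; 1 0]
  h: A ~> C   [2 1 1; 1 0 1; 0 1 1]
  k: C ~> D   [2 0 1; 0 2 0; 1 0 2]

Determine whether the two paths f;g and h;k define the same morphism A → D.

Answer: DOES NOT COMMUTE

Trace:
Along f;g (path 1):
  e0=⟨1,0,0⟩ f~>⟨2,2⟩ g~>⟨1,1,2⟩
  e1=⟨0,1,0⟩ f~>⟨0,2⟩ g~>⟨0,1,0⟩
  e2=⟨0,0,1⟩ f~>⟨0,0⟩ g~>⟨0,0,0⟩
  result₁ = [1 0 0; 1 1 0; 2 0 0]
Along h;k (path 2):
  e0=⟨1,0,0⟩ h~>⟨2,1,0⟩ k~>⟨1,2,2⟩
  e1=⟨0,1,0⟩ h~>⟨1,0,1⟩ k~>⟨0,0,0⟩
  e2=⟨0,0,1⟩ h~>⟨1,1,1⟩ k~>⟨0,2,0⟩
  result₂ = [1 0 0; 2 0 2; 2 0 0]
Equal? NO — does not commute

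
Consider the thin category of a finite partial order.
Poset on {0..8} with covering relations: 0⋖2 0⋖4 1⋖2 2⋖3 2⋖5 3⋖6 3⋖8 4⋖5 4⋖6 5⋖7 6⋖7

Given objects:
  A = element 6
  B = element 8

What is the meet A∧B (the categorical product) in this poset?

Lower bounds of A=6 and B=8: {0,1,2,3}
  0 ⊑ 3
  1 ⊑ 3
  2 ⊑ 3
  3 ⊑ 3
glb = 3

Answer: A∧B = 3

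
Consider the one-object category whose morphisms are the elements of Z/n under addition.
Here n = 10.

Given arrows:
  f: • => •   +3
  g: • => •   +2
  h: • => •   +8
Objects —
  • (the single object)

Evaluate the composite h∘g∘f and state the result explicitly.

  0 +3≡3 +2≡5 +8≡3  (mod 10)
composite: +3

Answer: +3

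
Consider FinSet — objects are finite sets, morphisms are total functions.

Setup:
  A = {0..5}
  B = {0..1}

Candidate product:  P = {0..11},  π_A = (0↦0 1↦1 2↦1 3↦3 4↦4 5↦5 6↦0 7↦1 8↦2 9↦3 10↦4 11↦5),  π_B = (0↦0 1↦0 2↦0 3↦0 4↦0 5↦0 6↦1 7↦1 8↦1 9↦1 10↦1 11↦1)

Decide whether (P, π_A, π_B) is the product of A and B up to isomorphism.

|A|·|B| = 6·2 = 12;  |P| = 12
Check the pairing map k ↦ (π_A(k), π_B(k)):
  0 ↦ (0,0)
  1 ↦ (1,0)
  2 ↦ (1,0)  ✗ repeats pair of k=1
  3 ↦ (3,0)
  4 ↦ (4,0)
  5 ↦ (5,0)
  6 ↦ (0,1)
  7 ↦ (1,1)
  8 ↦ (2,1)
  9 ↦ (3,1)
  10 ↦ (4,1)
  11 ↦ (5,1)
distinct pairs in image: 11 / 12 needed
  → (1,0) hit at k=1 and k=2

Answer: NOT A VALID PRODUCT — duplicate pair at indices 1,2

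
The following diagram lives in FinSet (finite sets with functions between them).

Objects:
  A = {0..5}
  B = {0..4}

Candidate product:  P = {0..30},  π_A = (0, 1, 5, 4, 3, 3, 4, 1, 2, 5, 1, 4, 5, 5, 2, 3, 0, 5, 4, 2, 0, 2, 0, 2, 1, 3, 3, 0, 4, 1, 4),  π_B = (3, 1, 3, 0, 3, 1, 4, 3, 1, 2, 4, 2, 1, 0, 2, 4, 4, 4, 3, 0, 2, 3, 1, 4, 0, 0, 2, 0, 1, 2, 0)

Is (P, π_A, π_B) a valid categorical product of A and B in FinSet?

|A|·|B| = 6·5 = 30;  |P| = 31
  → cardinalities differ; no bijection possible.

Answer: NOT A VALID PRODUCT — |P|=31 ≠ |A|·|B|=30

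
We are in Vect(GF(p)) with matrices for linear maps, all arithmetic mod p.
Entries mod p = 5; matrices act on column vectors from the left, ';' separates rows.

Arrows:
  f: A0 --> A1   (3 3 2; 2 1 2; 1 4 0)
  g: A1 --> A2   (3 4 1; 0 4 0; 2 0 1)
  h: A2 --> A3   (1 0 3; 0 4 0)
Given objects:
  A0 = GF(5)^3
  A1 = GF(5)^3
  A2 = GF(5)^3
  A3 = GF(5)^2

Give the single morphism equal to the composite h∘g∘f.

  e0=[1,0,0] f-->[3,2,1] g-->[3,3,2] h-->[4,2]
  e1=[0,1,0] f-->[3,1,4] g-->[2,4,0] h-->[2,1]
  e2=[0,0,1] f-->[2,2,0] g-->[4,3,4] h-->[1,2]
composite: (4 2 1; 2 1 2)

Answer: (4 2 1; 2 1 2)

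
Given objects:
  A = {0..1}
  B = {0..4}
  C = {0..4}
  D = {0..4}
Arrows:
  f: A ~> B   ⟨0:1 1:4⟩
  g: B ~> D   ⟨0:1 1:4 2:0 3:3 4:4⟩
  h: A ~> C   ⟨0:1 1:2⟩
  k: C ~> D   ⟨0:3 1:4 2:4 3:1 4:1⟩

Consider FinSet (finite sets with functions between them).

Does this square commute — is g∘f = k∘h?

1) trace f;g:
  0 f~>1 g~>4
  1 f~>4 g~>4
  composite₁ = ⟨0:4 1:4⟩
2) trace h;k:
  0 h~>1 k~>4
  1 h~>2 k~>4
  composite₂ = ⟨0:4 1:4⟩
Equal? equal; square commutes

Answer: COMMUTES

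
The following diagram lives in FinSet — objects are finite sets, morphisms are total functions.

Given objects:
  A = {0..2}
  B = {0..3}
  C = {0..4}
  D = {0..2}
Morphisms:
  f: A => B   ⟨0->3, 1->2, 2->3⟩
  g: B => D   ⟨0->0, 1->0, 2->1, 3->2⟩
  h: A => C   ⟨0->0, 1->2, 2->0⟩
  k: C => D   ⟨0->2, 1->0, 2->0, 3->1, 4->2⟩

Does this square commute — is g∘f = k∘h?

Answer: DOES NOT COMMUTE

Work:
1) trace f;g:
  0 f=>3 g=>2
  1 f=>2 g=>1
  2 f=>3 g=>2
  composite₁ = ⟨0->2, 1->1, 2->2⟩
2) trace h;k:
  0 h=>0 k=>2
  1 h=>2 k=>0
  2 h=>0 k=>2
  composite₂ = ⟨0->2, 1->0, 2->2⟩
Equal? NO — does not commute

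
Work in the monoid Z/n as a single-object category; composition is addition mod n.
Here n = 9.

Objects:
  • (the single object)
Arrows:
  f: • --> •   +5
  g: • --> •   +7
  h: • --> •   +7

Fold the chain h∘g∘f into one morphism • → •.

  0 +5≡5 +7≡3 +7≡1  (mod 9)
result: +1

Answer: +1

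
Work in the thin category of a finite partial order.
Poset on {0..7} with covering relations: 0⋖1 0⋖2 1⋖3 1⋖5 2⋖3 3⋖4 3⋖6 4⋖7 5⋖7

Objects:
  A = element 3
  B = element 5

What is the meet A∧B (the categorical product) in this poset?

Answer: A∧B = 1

Trace:
Common predecessors of 3,5: {0,1}
  0 <= 1
  1 <= 1
glb = 1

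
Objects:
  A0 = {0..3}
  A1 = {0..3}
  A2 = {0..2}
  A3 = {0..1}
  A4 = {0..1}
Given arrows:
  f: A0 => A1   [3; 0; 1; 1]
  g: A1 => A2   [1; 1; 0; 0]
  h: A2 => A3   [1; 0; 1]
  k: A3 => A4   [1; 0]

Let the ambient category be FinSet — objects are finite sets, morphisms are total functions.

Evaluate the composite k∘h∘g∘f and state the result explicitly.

  0 f=>3 g=>0 h=>1 k=>0
  1 f=>0 g=>1 h=>0 k=>1
  2 f=>1 g=>1 h=>0 k=>1
  3 f=>1 g=>1 h=>0 k=>1
⟦path⟧: [0; 1; 1; 1]

Answer: [0; 1; 1; 1]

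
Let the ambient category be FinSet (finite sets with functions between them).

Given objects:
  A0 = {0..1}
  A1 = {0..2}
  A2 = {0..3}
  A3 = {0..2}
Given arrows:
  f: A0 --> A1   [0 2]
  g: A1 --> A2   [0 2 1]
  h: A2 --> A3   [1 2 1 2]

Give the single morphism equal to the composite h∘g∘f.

Answer: [1 2]

Derivation:
  0 f-->0 g-->0 h-->1
  1 f-->2 g-->1 h-->2
composite: [1 2]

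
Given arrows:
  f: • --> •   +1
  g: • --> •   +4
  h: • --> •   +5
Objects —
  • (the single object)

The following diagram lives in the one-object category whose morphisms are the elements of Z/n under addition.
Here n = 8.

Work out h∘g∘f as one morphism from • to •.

  0 +1≡1 +4≡5 +5≡2  (mod 8)
composite: +2

Answer: +2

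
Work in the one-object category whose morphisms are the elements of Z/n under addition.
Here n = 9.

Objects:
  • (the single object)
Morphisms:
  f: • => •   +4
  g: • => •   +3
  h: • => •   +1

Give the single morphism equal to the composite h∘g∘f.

Answer: +8

Trace:
  0 +4≡4 +3≡7 +1≡8  (mod 9)
⟦path⟧: +8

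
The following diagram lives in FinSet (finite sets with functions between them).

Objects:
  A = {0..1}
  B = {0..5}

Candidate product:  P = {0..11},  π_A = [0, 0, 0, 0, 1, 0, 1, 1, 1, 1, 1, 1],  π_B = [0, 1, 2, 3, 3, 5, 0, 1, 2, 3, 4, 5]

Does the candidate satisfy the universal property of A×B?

Answer: NOT A VALID PRODUCT — duplicate pair at indices 9,4

Work:
|A|·|B| = 2·6 = 12;  |P| = 12
Check the pairing map k ↦ (π_A(k), π_B(k)):
  0 ↦ (0,0)
  1 ↦ (0,1)
  2 ↦ (0,2)
  3 ↦ (0,3)
  4 ↦ (1,3)
  5 ↦ (0,5)
  6 ↦ (1,0)
  7 ↦ (1,1)
  8 ↦ (1,2)
  9 ↦ (1,3)  ✗ repeats pair of k=4
  10 ↦ (1,4)
  11 ↦ (1,5)
distinct pairs in image: 11 / 12 needed
  → (1,3) hit at k=4 and k=9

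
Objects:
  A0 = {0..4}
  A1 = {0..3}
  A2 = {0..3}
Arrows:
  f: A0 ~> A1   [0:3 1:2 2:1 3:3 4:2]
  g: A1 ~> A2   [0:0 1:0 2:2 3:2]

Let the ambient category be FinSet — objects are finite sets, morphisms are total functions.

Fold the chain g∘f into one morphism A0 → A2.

  0 f~>3 g~>2
  1 f~>2 g~>2
  2 f~>1 g~>0
  3 f~>3 g~>2
  4 f~>2 g~>2
result: [0:2 1:2 2:0 3:2 4:2]

Answer: [0:2 1:2 2:0 3:2 4:2]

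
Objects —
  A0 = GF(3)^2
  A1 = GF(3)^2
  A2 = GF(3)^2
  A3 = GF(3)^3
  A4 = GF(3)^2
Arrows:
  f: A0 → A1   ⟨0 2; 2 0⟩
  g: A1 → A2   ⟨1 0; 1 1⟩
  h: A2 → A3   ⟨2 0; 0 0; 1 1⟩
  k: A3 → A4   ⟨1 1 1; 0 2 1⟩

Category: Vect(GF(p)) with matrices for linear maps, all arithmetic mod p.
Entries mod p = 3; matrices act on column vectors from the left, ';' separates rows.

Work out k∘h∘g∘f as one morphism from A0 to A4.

Answer: ⟨2 2; 2 1⟩

Derivation:
  e0=[1,0] f→[0,2] g→[0,2] h→[0,0,2] k→[2,2]
  e1=[0,1] f→[2,0] g→[2,2] h→[1,0,1] k→[2,1]
⟦path⟧: ⟨2 2; 2 1⟩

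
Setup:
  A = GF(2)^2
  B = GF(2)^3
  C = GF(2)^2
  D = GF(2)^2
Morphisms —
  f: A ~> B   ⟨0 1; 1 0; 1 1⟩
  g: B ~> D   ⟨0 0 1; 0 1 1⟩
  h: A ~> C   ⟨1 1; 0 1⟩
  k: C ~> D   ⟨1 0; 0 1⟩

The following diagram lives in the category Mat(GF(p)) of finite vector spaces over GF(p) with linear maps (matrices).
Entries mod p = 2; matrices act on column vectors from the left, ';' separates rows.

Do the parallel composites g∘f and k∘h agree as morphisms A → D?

Along f;g (path 1):
  e0=[1,0] f~>[0,1,1] g~>[1,0]
  e1=[0,1] f~>[1,0,1] g~>[1,1]
  composite₁ = ⟨1 1; 0 1⟩
Along h;k (path 2):
  e0=[1,0] h~>[1,0] k~>[1,0]
  e1=[0,1] h~>[1,1] k~>[1,1]
  composite₂ = ⟨1 1; 0 1⟩
Equal? same morphism ✓

Answer: COMMUTES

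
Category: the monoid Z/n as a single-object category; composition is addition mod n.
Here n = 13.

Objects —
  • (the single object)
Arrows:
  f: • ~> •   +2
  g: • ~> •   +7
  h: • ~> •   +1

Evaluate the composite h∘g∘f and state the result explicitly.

Answer: +10

Work:
  0 +2≡2 +7≡9 +1≡10  (mod 13)
composite: +10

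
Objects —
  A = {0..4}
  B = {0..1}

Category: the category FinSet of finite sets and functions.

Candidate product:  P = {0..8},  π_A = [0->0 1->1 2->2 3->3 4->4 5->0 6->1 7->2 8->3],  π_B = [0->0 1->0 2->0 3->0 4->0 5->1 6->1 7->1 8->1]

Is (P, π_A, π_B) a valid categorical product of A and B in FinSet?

|A|·|B| = 5·2 = 10;  |P| = 9
  → cardinalities differ; no bijection possible.

Answer: NOT A VALID PRODUCT — |P|=9 ≠ |A|·|B|=10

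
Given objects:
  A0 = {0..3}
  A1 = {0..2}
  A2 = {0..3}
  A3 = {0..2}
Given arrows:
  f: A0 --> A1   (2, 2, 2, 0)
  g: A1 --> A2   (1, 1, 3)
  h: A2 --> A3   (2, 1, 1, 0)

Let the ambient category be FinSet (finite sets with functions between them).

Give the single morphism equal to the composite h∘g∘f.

  0 f-->2 g-->3 h-->0
  1 f-->2 g-->3 h-->0
  2 f-->2 g-->3 h-->0
  3 f-->0 g-->1 h-->1
⟦path⟧: (0, 0, 0, 1)

Answer: (0, 0, 0, 1)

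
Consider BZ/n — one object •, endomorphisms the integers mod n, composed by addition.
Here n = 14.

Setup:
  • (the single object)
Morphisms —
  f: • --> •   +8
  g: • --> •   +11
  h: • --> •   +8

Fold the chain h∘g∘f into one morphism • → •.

  0 +8≡8 +11≡5 +8≡13  (mod 14)
composite: +13

Answer: +13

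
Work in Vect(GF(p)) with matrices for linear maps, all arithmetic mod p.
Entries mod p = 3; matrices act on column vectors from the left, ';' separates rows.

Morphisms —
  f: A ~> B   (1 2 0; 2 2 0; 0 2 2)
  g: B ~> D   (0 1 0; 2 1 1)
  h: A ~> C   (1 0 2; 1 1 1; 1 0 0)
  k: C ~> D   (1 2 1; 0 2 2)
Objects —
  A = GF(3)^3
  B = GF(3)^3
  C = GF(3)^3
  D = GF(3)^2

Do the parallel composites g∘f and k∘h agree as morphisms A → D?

Answer: DOES NOT COMMUTE

Work:
1) trace f;g:
  e0=[1,0,0] f~>[1,2,0] g~>[2,1]
  e1=[0,1,0] f~>[2,2,2] g~>[2,2]
  e2=[0,0,1] f~>[0,0,2] g~>[0,2]
  result₁ = (2 2 0; 1 2 2)
2) trace h;k:
  e0=[1,0,0] h~>[1,1,1] k~>[1,1]
  e1=[0,1,0] h~>[0,1,0] k~>[2,2]
  e2=[0,0,1] h~>[2,1,0] k~>[1,2]
  result₂ = (1 2 1; 1 2 2)
Equal? differ; not commutative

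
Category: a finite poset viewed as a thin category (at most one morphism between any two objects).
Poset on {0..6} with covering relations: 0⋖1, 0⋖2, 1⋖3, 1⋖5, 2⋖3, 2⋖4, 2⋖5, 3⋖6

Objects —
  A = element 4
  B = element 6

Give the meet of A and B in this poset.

Lower bounds of A=4 and B=6: {0,2}
  0 ≤ 2
  2 ≤ 2
glb = 2

Answer: A∧B = 2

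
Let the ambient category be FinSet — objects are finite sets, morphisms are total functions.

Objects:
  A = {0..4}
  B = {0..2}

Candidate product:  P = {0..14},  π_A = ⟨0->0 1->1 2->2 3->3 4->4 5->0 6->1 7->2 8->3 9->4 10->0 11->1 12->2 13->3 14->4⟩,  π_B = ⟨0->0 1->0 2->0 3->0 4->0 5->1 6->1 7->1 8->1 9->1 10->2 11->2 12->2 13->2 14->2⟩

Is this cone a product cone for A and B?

Answer: VALID PRODUCT

Trace:
|A|·|B| = 5·3 = 15;  |P| = 15
Check the pairing map k ↦ (π_A(k), π_B(k)):
  0 -> (0,0)
  1 -> (1,0)
  2 -> (2,0)
  3 -> (3,0)
  4 -> (4,0)
  5 -> (0,1)
  6 -> (1,1)
  7 -> (2,1)
  8 -> (3,1)
  9 -> (4,1)
  10 -> (0,2)
  11 -> (1,2)
  12 -> (2,2)
  13 -> (3,2)
  14 -> (4,2)
distinct pairs in image: 15 / 15 needed
  → bijection onto A×B; projections well-typed.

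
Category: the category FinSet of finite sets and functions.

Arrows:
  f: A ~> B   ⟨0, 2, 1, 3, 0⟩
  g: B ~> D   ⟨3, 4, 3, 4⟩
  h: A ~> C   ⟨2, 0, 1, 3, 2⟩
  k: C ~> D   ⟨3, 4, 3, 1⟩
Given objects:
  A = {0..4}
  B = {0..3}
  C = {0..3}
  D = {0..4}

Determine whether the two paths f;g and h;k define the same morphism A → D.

Answer: DOES NOT COMMUTE

Work:
Along f;g (path 1):
  0 f~>0 g~>3
  1 f~>2 g~>3
  2 f~>1 g~>4
  3 f~>3 g~>4
  4 f~>0 g~>3
  result₁ = ⟨3, 3, 4, 4, 3⟩
Along h;k (path 2):
  0 h~>2 k~>3
  1 h~>0 k~>3
  2 h~>1 k~>4
  3 h~>3 k~>1
  4 h~>2 k~>3
  result₂ = ⟨3, 3, 4, 1, 3⟩
Equal? NO — does not commute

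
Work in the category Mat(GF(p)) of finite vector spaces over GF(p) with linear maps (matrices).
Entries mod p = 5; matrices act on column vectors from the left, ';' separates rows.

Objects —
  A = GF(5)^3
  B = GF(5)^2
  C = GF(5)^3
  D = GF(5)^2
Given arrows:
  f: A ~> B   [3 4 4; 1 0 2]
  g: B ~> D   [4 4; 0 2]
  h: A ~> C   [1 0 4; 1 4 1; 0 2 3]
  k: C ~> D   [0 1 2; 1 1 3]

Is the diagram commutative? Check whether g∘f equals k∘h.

Along f;g (path 1):
  e0=(1,0,0) f~>(3,1) g~>(1,2)
  e1=(0,1,0) f~>(4,0) g~>(1,0)
  e2=(0,0,1) f~>(4,2) g~>(4,4)
  result₁ = [1 1 4; 2 0 4]
Along h;k (path 2):
  e0=(1,0,0) h~>(1,1,0) k~>(1,2)
  e1=(0,1,0) h~>(0,4,2) k~>(3,0)
  e2=(0,0,1) h~>(4,1,3) k~>(2,4)
  result₂ = [1 3 2; 2 0 4]
Equal? distinct morphisms ✗

Answer: DOES NOT COMMUTE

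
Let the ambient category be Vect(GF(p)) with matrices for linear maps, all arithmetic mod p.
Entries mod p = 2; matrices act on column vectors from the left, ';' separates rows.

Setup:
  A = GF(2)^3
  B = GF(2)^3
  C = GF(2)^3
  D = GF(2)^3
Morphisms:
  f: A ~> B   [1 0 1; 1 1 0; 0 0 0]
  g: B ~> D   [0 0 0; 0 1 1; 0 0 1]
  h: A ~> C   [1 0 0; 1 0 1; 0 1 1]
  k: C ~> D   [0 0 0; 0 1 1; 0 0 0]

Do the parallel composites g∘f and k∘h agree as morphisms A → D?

Answer: COMMUTES

Trace:
Along f;g (path 1):
  e0=⟨1,0,0⟩ f~>⟨1,1,0⟩ g~>⟨0,1,0⟩
  e1=⟨0,1,0⟩ f~>⟨0,1,0⟩ g~>⟨0,1,0⟩
  e2=⟨0,0,1⟩ f~>⟨1,0,0⟩ g~>⟨0,0,0⟩
  composite₁ = [0 0 0; 1 1 0; 0 0 0]
Along h;k (path 2):
  e0=⟨1,0,0⟩ h~>⟨1,1,0⟩ k~>⟨0,1,0⟩
  e1=⟨0,1,0⟩ h~>⟨0,0,1⟩ k~>⟨0,1,0⟩
  e2=⟨0,0,1⟩ h~>⟨0,1,1⟩ k~>⟨0,0,0⟩
  composite₂ = [0 0 0; 1 1 0; 0 0 0]
Equal? same morphism ✓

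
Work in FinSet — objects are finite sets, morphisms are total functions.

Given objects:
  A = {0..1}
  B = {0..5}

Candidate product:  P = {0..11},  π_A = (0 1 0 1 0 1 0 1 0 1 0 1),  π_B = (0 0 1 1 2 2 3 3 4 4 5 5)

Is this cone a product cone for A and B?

Answer: VALID PRODUCT

Trace:
|A|·|B| = 2·6 = 12;  |P| = 12
Check the pairing map k ↦ (π_A(k), π_B(k)):
  0 : (0,0)
  1 : (1,0)
  2 : (0,1)
  3 : (1,1)
  4 : (0,2)
  5 : (1,2)
  6 : (0,3)
  7 : (1,3)
  8 : (0,4)
  9 : (1,4)
  10 : (0,5)
  11 : (1,5)
distinct pairs in image: 12 / 12 needed
  → bijection onto A×B; projections well-typed.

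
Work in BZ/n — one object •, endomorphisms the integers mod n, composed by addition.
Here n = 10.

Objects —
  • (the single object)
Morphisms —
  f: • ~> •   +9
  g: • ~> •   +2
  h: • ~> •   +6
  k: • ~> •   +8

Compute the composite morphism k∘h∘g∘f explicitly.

Answer: +5

Work:
  0 +9≡9 +2≡1 +6≡7 +8≡5  (mod 10)
⟦path⟧: +5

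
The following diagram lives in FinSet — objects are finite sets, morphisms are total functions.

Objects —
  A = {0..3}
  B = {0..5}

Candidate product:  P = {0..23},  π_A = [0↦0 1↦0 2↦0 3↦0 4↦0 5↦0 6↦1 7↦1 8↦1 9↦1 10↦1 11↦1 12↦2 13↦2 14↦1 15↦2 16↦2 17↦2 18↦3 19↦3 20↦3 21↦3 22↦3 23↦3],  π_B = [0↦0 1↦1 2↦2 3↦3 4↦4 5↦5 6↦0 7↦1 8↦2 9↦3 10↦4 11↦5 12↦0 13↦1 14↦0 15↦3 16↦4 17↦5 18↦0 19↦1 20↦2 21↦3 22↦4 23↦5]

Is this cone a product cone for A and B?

|A|·|B| = 4·6 = 24;  |P| = 24
Check the pairing map k ↦ (π_A(k), π_B(k)):
  0 ↦ (0,0)
  1 ↦ (0,1)
  2 ↦ (0,2)
  3 ↦ (0,3)
  4 ↦ (0,4)
  5 ↦ (0,5)
  6 ↦ (1,0)
  7 ↦ (1,1)
  8 ↦ (1,2)
  9 ↦ (1,3)
  10 ↦ (1,4)
  11 ↦ (1,5)
  12 ↦ (2,0)
  13 ↦ (2,1)
  14 ↦ (1,0)  ✗ repeats pair of k=6
  15 ↦ (2,3)
  16 ↦ (2,4)
  17 ↦ (2,5)
  18 ↦ (3,0)
  19 ↦ (3,1)
  20 ↦ (3,2)
  21 ↦ (3,3)
  22 ↦ (3,4)
  23 ↦ (3,5)
distinct pairs in image: 23 / 24 needed
  → (1,0) hit at k=6 and k=14

Answer: NOT A VALID PRODUCT — duplicate pair at indices 6,14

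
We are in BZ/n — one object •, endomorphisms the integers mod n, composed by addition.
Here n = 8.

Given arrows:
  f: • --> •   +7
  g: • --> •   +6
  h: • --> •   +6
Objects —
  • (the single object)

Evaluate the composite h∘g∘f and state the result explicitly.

Answer: +3

Derivation:
  0 +7≡7 +6≡5 +6≡3  (mod 8)
⟦path⟧: +3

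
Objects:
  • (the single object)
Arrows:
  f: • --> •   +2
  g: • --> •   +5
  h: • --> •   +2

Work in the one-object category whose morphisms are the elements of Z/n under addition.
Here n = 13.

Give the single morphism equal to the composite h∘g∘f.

Answer: +9

Derivation:
  0 +2≡2 +5≡7 +2≡9  (mod 13)
composite: +9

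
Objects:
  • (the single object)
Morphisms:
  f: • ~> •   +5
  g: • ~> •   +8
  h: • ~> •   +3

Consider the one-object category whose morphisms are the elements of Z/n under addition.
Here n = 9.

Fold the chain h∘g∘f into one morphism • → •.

Answer: +7

Trace:
  0 +5≡5 +8≡4 +3≡7  (mod 9)
⟦path⟧: +7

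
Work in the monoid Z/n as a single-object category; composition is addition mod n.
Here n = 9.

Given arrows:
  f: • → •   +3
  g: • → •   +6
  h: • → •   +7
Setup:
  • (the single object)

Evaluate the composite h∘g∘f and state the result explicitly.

Answer: +7

Work:
  0 +3≡3 +6≡0 +7≡7  (mod 9)
result: +7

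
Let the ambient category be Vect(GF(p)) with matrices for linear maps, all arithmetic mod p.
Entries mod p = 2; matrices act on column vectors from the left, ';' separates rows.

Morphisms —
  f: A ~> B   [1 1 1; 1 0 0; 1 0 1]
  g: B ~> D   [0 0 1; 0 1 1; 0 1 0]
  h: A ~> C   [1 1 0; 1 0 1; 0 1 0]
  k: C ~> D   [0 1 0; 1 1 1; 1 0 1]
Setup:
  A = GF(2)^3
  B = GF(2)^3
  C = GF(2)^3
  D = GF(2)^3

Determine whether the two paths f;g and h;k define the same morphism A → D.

1) trace f;g:
  e0=⟨1,0,0⟩ f~>⟨1,1,1⟩ g~>⟨1,0,1⟩
  e1=⟨0,1,0⟩ f~>⟨1,0,0⟩ g~>⟨0,0,0⟩
  e2=⟨0,0,1⟩ f~>⟨1,0,1⟩ g~>⟨1,1,0⟩
  ⟦path⟧₁ = [1 0 1; 0 0 1; 1 0 0]
2) trace h;k:
  e0=⟨1,0,0⟩ h~>⟨1,1,0⟩ k~>⟨1,0,1⟩
  e1=⟨0,1,0⟩ h~>⟨1,0,1⟩ k~>⟨0,0,0⟩
  e2=⟨0,0,1⟩ h~>⟨0,1,0⟩ k~>⟨1,1,0⟩
  ⟦path⟧₂ = [1 0 1; 0 0 1; 1 0 0]
Equal? equal; square commutes

Answer: COMMUTES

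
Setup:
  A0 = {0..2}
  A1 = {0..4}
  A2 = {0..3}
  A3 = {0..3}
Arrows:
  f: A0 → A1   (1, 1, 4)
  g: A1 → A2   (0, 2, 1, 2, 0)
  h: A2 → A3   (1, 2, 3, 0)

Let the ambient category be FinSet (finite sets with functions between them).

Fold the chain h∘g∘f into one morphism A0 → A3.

  0 f→1 g→2 h→3
  1 f→1 g→2 h→3
  2 f→4 g→0 h→1
⟦path⟧: (3, 3, 1)

Answer: (3, 3, 1)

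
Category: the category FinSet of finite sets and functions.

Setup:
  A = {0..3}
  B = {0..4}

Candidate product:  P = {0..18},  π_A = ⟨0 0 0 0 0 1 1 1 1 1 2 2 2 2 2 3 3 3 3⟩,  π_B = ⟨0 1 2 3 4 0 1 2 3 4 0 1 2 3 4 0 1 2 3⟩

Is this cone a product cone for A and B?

|A|·|B| = 4·5 = 20;  |P| = 19
  → cardinalities differ; no bijection possible.

Answer: NOT A VALID PRODUCT — |P|=19 ≠ |A|·|B|=20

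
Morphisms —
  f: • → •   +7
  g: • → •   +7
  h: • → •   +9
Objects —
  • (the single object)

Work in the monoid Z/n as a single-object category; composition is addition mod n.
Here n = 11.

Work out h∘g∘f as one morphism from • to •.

  0 +7≡7 +7≡3 +9≡1  (mod 11)
result: +1

Answer: +1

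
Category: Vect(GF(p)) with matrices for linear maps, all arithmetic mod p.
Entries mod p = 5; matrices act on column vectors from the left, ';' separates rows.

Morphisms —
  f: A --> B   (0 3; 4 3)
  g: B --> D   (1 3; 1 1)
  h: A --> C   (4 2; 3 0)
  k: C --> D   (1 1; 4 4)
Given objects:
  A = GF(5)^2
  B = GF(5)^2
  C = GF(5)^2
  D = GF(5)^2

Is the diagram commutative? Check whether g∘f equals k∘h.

Answer: DOES NOT COMMUTE

Work:
1) trace f;g:
  e0=⟨1,0⟩ f-->⟨0,4⟩ g-->⟨2,4⟩
  e1=⟨0,1⟩ f-->⟨3,3⟩ g-->⟨2,1⟩
  result₁ = (2 2; 4 1)
2) trace h;k:
  e0=⟨1,0⟩ h-->⟨4,3⟩ k-->⟨2,3⟩
  e1=⟨0,1⟩ h-->⟨2,0⟩ k-->⟨2,3⟩
  result₂ = (2 2; 3 3)
Equal? distinct morphisms ✗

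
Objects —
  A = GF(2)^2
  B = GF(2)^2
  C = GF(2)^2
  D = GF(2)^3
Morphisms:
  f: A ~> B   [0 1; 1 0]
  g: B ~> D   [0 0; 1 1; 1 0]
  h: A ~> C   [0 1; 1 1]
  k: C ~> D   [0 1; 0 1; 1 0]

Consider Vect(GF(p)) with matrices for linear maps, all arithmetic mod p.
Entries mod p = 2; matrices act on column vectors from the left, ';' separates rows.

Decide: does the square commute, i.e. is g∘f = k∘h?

Answer: DOES NOT COMMUTE

Trace:
Path 1 = f;g:
  e0=(1,0) f~>(0,1) g~>(0,1,0)
  e1=(0,1) f~>(1,0) g~>(0,1,1)
  ⟦path⟧₁ = [0 0; 1 1; 0 1]
Path 2 = h;k:
  e0=(1,0) h~>(0,1) k~>(1,1,0)
  e1=(0,1) h~>(1,1) k~>(1,1,1)
  ⟦path⟧₂ = [1 1; 1 1; 0 1]
Equal? differ; not commutative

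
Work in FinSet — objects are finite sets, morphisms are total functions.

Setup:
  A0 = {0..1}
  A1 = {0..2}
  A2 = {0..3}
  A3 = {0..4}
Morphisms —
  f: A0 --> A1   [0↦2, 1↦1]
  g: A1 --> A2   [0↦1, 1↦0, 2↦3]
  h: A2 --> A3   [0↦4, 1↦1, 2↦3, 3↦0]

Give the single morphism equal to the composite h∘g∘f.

  0 f-->2 g-->3 h-->0
  1 f-->1 g-->0 h-->4
composite: [0↦0, 1↦4]

Answer: [0↦0, 1↦4]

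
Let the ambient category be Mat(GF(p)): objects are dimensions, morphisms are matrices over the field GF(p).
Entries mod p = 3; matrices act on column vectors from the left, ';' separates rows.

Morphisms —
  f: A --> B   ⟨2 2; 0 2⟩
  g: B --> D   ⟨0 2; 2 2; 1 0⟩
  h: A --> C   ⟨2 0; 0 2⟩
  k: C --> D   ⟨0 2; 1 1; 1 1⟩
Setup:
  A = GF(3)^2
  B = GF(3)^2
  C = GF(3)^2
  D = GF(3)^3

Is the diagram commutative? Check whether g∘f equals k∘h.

1) trace f;g:
  e0=⟨1,0⟩ f-->⟨2,0⟩ g-->⟨0,1,2⟩
  e1=⟨0,1⟩ f-->⟨2,2⟩ g-->⟨1,2,2⟩
  result₁ = ⟨0 1; 1 2; 2 2⟩
2) trace h;k:
  e0=⟨1,0⟩ h-->⟨2,0⟩ k-->⟨0,2,2⟩
  e1=⟨0,1⟩ h-->⟨0,2⟩ k-->⟨1,2,2⟩
  result₂ = ⟨0 1; 2 2; 2 2⟩
Equal? differ; not commutative

Answer: DOES NOT COMMUTE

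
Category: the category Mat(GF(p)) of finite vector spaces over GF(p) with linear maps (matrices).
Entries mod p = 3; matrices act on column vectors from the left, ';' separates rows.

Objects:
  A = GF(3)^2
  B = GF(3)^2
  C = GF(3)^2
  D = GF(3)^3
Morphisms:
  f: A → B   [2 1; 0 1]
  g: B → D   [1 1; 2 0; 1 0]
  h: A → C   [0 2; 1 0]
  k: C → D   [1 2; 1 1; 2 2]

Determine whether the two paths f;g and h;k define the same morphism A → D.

1) trace f;g:
  e0=(1,0) f→(2,0) g→(2,1,2)
  e1=(0,1) f→(1,1) g→(2,2,1)
  result₁ = [2 2; 1 2; 2 1]
2) trace h;k:
  e0=(1,0) h→(0,1) k→(2,1,2)
  e1=(0,1) h→(2,0) k→(2,2,1)
  result₂ = [2 2; 1 2; 2 1]
Equal? same morphism ✓

Answer: COMMUTES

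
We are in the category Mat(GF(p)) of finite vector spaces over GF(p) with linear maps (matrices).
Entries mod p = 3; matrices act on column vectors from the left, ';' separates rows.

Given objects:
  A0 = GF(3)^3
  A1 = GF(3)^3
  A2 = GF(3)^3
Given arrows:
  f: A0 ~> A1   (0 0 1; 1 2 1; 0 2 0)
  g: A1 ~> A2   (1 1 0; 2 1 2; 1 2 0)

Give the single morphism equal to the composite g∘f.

  e0=(1,0,0) f~>(0,1,0) g~>(1,1,2)
  e1=(0,1,0) f~>(0,2,2) g~>(2,0,1)
  e2=(0,0,1) f~>(1,1,0) g~>(2,0,0)
result: (1 2 2; 1 0 0; 2 1 0)

Answer: (1 2 2; 1 0 0; 2 1 0)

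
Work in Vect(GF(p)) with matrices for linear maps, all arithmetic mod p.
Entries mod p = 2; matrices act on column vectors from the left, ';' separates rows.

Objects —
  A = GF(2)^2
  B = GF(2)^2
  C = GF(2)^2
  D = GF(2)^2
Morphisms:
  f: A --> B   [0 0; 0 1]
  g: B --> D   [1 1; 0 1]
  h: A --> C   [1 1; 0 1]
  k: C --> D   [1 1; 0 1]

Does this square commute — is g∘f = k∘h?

Answer: DOES NOT COMMUTE

Work:
Path 1 = f;g:
  e0=[1,0] f-->[0,0] g-->[0,0]
  e1=[0,1] f-->[0,1] g-->[1,1]
  composite₁ = [0 1; 0 1]
Path 2 = h;k:
  e0=[1,0] h-->[1,0] k-->[1,0]
  e1=[0,1] h-->[1,1] k-->[0,1]
  composite₂ = [1 0; 0 1]
Equal? differ; not commutative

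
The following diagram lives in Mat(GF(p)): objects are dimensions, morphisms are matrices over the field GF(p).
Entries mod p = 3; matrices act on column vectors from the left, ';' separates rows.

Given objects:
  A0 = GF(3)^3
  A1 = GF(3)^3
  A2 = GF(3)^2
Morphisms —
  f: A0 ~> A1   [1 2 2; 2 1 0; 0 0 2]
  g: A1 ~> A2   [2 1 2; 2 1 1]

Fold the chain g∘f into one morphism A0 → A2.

  e0=⟨1,0,0⟩ f~>⟨1,2,0⟩ g~>⟨1,1⟩
  e1=⟨0,1,0⟩ f~>⟨2,1,0⟩ g~>⟨2,2⟩
  e2=⟨0,0,1⟩ f~>⟨2,0,2⟩ g~>⟨2,0⟩
⟦path⟧: [1 2 2; 1 2 0]

Answer: [1 2 2; 1 2 0]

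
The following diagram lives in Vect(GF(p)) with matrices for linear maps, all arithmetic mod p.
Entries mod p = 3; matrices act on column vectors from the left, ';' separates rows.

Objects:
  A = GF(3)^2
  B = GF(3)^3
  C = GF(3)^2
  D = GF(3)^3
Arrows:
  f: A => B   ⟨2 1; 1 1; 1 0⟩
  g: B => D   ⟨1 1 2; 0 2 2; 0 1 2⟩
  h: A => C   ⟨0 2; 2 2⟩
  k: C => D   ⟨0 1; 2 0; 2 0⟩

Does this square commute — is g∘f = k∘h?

1) trace f;g:
  e0=(1,0) f=>(2,1,1) g=>(2,1,0)
  e1=(0,1) f=>(1,1,0) g=>(2,2,1)
  result₁ = ⟨2 2; 1 2; 0 1⟩
2) trace h;k:
  e0=(1,0) h=>(0,2) k=>(2,0,0)
  e1=(0,1) h=>(2,2) k=>(2,1,1)
  result₂ = ⟨2 2; 0 1; 0 1⟩
Equal? differ; not commutative

Answer: DOES NOT COMMUTE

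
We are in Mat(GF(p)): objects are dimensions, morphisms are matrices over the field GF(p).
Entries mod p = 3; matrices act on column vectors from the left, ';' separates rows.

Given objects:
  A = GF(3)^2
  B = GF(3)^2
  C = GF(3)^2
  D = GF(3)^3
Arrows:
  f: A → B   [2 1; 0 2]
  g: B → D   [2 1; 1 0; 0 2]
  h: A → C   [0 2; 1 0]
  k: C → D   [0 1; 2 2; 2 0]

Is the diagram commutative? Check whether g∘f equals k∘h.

Answer: DOES NOT COMMUTE

Work:
Path 1 = f;g:
  e0=(1,0) f→(2,0) g→(1,2,0)
  e1=(0,1) f→(1,2) g→(1,1,1)
  ⟦path⟧₁ = [1 1; 2 1; 0 1]
Path 2 = h;k:
  e0=(1,0) h→(0,1) k→(1,2,0)
  e1=(0,1) h→(2,0) k→(0,1,1)
  ⟦path⟧₂ = [1 0; 2 1; 0 1]
Equal? distinct morphisms ✗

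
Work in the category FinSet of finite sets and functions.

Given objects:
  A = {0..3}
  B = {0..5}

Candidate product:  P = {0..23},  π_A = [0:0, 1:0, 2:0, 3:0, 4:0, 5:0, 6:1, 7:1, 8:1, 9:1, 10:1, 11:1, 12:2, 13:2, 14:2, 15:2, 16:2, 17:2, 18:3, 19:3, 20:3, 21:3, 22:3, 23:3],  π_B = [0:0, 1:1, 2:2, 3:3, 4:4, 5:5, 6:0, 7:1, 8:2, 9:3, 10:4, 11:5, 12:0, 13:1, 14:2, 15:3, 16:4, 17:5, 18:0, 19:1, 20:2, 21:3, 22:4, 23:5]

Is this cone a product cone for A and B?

|A|·|B| = 4·6 = 24;  |P| = 24
Check the pairing map k ↦ (π_A(k), π_B(k)):
  0 : (0,0)
  1 : (0,1)
  2 : (0,2)
  3 : (0,3)
  4 : (0,4)
  5 : (0,5)
  6 : (1,0)
  7 : (1,1)
  8 : (1,2)
  9 : (1,3)
  10 : (1,4)
  11 : (1,5)
  12 : (2,0)
  13 : (2,1)
  14 : (2,2)
  15 : (2,3)
  16 : (2,4)
  17 : (2,5)
  18 : (3,0)
  19 : (3,1)
  20 : (3,2)
  21 : (3,3)
  22 : (3,4)
  23 : (3,5)
distinct pairs in image: 24 / 24 needed
  → bijection onto A×B; projections well-typed.

Answer: VALID PRODUCT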